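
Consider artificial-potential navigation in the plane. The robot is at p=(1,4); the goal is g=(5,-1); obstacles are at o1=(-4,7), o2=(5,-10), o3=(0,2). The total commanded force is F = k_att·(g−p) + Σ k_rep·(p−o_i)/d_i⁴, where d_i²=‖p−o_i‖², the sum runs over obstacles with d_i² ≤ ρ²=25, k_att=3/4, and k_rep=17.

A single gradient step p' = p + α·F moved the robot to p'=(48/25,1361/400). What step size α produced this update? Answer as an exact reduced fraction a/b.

α = 1/4

F_att = 3/4·(g−p) = 3/4·(4,-5) = (3.0000,-3.7500)
o1: d²=34 > ρ²=25 → inactive
o2: d²=212 > ρ²=25 → inactive
o3: d²=5 ≤ ρ²=25; F_rep = 17·(1,2)/5² = (0.6800,1.3600)
F = F_att + ΣF_rep = (3.6800,-2.3900)
Δp = p'−p = (0.9200,-0.5975); α = Δx/Fx = (23/25) / (92/25) = 1/4
check: Δy/Fy = (-239/400) / (-239/100) = 1/4 ✓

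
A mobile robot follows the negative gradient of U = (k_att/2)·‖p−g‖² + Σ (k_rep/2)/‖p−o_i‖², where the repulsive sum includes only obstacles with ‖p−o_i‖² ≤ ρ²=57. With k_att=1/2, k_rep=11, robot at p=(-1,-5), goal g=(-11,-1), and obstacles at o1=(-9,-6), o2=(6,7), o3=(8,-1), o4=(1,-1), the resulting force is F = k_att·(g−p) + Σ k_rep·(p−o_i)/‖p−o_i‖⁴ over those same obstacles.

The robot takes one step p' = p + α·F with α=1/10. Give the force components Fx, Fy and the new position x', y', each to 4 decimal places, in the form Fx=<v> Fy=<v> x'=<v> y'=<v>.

Fx=-5.0550 Fy=1.8900 x'=-1.5055 y'=-4.8110

F_att = 1/2·(g−p) = 1/2·(-10,4) = (-5.0000,2.0000)
o1: d²=65 > ρ²=57 → inactive
o2: d²=193 > ρ²=57 → inactive
o3: d²=97 > ρ²=57 → inactive
o4: d²=20 ≤ ρ²=57; F_rep = 11·(-2,-4)/20² = (-0.0550,-0.1100)
F = F_att + ΣF_rep = (-5.0550,1.8900)
p' = p + 1/10·F = (-1.5055,-4.8110)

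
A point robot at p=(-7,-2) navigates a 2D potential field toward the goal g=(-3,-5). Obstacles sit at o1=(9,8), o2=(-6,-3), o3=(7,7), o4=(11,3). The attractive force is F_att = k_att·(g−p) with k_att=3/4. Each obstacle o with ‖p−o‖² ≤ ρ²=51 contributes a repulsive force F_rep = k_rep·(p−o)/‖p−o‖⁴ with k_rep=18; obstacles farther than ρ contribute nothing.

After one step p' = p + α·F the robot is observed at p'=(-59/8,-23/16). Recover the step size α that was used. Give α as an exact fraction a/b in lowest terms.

F_att = 3/4·(g−p) = 3/4·(4,-3) = (3.0000,-2.2500)
o1: d²=356 > ρ²=51 → inactive
o2: d²=2 ≤ ρ²=51; F_rep = 18·(-1,1)/2² = (-4.5000,4.5000)
o3: d²=277 > ρ²=51 → inactive
o4: d²=349 > ρ²=51 → inactive
F = F_att + ΣF_rep = (-1.5000,2.2500)
Δp = p'−p = (-0.3750,0.5625); α = Δx/Fx = (-3/8) / (-3/2) = 1/4
check: Δy/Fy = (9/16) / (9/4) = 1/4 ✓

α = 1/4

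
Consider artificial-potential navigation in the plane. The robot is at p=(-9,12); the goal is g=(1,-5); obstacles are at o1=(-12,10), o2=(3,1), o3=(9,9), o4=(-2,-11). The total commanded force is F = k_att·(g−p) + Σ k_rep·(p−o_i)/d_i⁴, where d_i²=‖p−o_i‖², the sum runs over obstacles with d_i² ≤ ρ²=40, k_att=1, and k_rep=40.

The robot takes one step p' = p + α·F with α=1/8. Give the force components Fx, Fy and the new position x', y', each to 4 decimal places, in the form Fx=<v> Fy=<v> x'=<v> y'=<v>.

F_att = 1·(g−p) = 1·(10,-17) = (10.0000,-17.0000)
o1: d²=13 ≤ ρ²=40; F_rep = 40·(3,2)/13² = (0.7101,0.4734)
o2: d²=265 > ρ²=40 → inactive
o3: d²=333 > ρ²=40 → inactive
o4: d²=578 > ρ²=40 → inactive
F = F_att + ΣF_rep = (10.7101,-16.5266)
p' = p + 1/8·F = (-7.6612,9.9342)

Fx=10.7101 Fy=-16.5266 x'=-7.6612 y'=9.9342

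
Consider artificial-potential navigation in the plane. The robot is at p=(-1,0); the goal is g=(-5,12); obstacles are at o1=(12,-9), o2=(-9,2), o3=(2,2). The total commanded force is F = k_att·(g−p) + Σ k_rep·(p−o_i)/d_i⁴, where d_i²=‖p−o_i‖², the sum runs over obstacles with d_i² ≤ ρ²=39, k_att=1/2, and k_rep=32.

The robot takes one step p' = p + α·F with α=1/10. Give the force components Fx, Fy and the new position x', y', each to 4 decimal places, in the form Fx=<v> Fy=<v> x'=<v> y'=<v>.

Fx=-2.5680 Fy=5.6213 x'=-1.2568 y'=0.5621

F_att = 1/2·(g−p) = 1/2·(-4,12) = (-2.0000,6.0000)
o1: d²=250 > ρ²=39 → inactive
o2: d²=68 > ρ²=39 → inactive
o3: d²=13 ≤ ρ²=39; F_rep = 32·(-3,-2)/13² = (-0.5680,-0.3787)
F = F_att + ΣF_rep = (-2.5680,5.6213)
p' = p + 1/10·F = (-1.2568,0.5621)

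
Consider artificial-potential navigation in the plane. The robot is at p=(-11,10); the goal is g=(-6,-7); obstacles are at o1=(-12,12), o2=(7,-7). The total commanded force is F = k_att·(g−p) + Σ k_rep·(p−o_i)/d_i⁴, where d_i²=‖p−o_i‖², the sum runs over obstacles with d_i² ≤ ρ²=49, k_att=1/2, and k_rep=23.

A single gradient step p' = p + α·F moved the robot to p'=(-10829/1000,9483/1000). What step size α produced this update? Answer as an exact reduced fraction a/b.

F_att = 1/2·(g−p) = 1/2·(5,-17) = (2.5000,-8.5000)
o1: d²=5 ≤ ρ²=49; F_rep = 23·(1,-2)/5² = (0.9200,-1.8400)
o2: d²=613 > ρ²=49 → inactive
F = F_att + ΣF_rep = (3.4200,-10.3400)
Δp = p'−p = (0.1710,-0.5170); α = Δx/Fx = (171/1000) / (171/50) = 1/20
check: Δy/Fy = (-517/1000) / (-517/50) = 1/20 ✓

α = 1/20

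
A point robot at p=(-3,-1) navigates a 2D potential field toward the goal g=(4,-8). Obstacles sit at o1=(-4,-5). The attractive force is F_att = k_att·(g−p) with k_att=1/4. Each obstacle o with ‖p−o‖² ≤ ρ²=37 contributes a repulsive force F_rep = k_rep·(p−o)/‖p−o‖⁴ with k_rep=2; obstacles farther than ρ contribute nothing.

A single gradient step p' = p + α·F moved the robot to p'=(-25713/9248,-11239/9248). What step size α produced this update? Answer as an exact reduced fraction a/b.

F_att = 1/4·(g−p) = 1/4·(7,-7) = (1.7500,-1.7500)
o1: d²=17 ≤ ρ²=37; F_rep = 2·(1,4)/17² = (0.0069,0.0277)
F = F_att + ΣF_rep = (1.7569,-1.7223)
Δp = p'−p = (0.2196,-0.2153); α = Δx/Fx = (2031/9248) / (2031/1156) = 1/8
check: Δy/Fy = (-1991/9248) / (-1991/1156) = 1/8 ✓

α = 1/8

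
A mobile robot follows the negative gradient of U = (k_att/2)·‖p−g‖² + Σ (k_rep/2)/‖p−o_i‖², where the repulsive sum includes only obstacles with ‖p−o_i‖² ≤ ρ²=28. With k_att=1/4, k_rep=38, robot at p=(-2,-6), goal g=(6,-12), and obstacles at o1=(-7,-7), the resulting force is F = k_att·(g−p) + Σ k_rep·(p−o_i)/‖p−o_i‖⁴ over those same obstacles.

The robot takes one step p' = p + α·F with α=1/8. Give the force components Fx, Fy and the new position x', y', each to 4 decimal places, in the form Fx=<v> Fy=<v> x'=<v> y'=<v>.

Fx=2.2811 Fy=-1.4438 x'=-1.7149 y'=-6.1805

F_att = 1/4·(g−p) = 1/4·(8,-6) = (2.0000,-1.5000)
o1: d²=26 ≤ ρ²=28; F_rep = 38·(5,1)/26² = (0.2811,0.0562)
F = F_att + ΣF_rep = (2.2811,-1.4438)
p' = p + 1/8·F = (-1.7149,-6.1805)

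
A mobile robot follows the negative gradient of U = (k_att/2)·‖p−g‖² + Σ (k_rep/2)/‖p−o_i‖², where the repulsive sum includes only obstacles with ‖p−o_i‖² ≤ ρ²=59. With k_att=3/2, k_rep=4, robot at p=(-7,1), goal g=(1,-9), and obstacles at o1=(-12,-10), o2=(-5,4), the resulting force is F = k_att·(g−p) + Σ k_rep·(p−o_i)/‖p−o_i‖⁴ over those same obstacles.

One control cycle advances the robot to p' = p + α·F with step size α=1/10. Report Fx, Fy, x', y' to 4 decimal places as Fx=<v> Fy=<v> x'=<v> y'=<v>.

Fx=11.9527 Fy=-15.0710 x'=-5.8047 y'=-0.5071

F_att = 3/2·(g−p) = 3/2·(8,-10) = (12.0000,-15.0000)
o1: d²=146 > ρ²=59 → inactive
o2: d²=13 ≤ ρ²=59; F_rep = 4·(-2,-3)/13² = (-0.0473,-0.0710)
F = F_att + ΣF_rep = (11.9527,-15.0710)
p' = p + 1/10·F = (-5.8047,-0.5071)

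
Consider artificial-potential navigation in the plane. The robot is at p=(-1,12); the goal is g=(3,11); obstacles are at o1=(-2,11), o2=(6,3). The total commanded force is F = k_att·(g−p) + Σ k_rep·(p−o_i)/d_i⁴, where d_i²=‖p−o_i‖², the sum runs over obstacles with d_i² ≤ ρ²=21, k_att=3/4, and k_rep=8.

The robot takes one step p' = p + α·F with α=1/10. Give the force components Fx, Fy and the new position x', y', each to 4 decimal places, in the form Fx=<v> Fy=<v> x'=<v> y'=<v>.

Fx=5.0000 Fy=1.2500 x'=-0.5000 y'=12.1250

F_att = 3/4·(g−p) = 3/4·(4,-1) = (3.0000,-0.7500)
o1: d²=2 ≤ ρ²=21; F_rep = 8·(1,1)/2² = (2.0000,2.0000)
o2: d²=130 > ρ²=21 → inactive
F = F_att + ΣF_rep = (5.0000,1.2500)
p' = p + 1/10·F = (-0.5000,12.1250)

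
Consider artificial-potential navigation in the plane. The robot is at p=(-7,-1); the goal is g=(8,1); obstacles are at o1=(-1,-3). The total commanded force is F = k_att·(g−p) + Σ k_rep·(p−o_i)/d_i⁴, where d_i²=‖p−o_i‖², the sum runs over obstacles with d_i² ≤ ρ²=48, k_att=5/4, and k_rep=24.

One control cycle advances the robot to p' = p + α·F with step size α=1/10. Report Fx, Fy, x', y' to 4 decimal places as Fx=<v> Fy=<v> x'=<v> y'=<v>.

F_att = 5/4·(g−p) = 5/4·(15,2) = (18.7500,2.5000)
o1: d²=40 ≤ ρ²=48; F_rep = 24·(-6,2)/40² = (-0.0900,0.0300)
F = F_att + ΣF_rep = (18.6600,2.5300)
p' = p + 1/10·F = (-5.1340,-0.7470)

Fx=18.6600 Fy=2.5300 x'=-5.1340 y'=-0.7470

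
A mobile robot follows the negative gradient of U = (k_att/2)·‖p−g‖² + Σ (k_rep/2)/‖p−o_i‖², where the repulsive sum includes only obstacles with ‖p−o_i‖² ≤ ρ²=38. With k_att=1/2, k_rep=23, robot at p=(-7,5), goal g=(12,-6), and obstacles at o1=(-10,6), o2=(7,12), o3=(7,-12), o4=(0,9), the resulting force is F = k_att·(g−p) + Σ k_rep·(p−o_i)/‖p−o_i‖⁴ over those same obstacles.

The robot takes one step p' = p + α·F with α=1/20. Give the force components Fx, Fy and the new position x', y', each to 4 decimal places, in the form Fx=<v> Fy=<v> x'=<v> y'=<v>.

Fx=10.1900 Fy=-5.7300 x'=-6.4905 y'=4.7135

F_att = 1/2·(g−p) = 1/2·(19,-11) = (9.5000,-5.5000)
o1: d²=10 ≤ ρ²=38; F_rep = 23·(3,-1)/10² = (0.6900,-0.2300)
o2: d²=245 > ρ²=38 → inactive
o3: d²=485 > ρ²=38 → inactive
o4: d²=65 > ρ²=38 → inactive
F = F_att + ΣF_rep = (10.1900,-5.7300)
p' = p + 1/20·F = (-6.4905,4.7135)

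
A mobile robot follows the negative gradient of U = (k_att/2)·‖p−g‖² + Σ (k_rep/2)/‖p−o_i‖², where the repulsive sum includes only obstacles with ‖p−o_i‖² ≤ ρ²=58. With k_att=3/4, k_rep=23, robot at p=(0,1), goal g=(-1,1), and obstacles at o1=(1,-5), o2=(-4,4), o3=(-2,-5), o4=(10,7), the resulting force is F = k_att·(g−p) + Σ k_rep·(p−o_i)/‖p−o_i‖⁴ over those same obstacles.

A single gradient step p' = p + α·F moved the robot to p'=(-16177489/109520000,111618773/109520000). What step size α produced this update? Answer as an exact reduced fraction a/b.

α = 1/4

F_att = 3/4·(g−p) = 3/4·(-1,0) = (-0.7500,0.0000)
o1: d²=37 ≤ ρ²=58; F_rep = 23·(-1,6)/37² = (-0.0168,0.1008)
o2: d²=25 ≤ ρ²=58; F_rep = 23·(4,-3)/25² = (0.1472,-0.1104)
o3: d²=40 ≤ ρ²=58; F_rep = 23·(2,6)/40² = (0.0288,0.0862)
o4: d²=136 > ρ²=58 → inactive
F = F_att + ΣF_rep = (-0.5909,0.0767)
Δp = p'−p = (-0.1477,0.0192); α = Δx/Fx = (-16177489/109520000) / (-16177489/27380000) = 1/4
check: Δy/Fy = (2098773/109520000) / (2098773/27380000) = 1/4 ✓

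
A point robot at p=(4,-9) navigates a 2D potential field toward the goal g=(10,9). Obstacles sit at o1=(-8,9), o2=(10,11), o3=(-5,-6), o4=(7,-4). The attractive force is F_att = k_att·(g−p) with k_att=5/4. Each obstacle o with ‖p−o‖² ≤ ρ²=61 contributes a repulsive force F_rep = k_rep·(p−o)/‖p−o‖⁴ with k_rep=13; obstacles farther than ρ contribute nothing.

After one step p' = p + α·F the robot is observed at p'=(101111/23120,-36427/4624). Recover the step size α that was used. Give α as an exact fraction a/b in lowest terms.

α = 1/20

F_att = 5/4·(g−p) = 5/4·(6,18) = (7.5000,22.5000)
o1: d²=468 > ρ²=61 → inactive
o2: d²=436 > ρ²=61 → inactive
o3: d²=90 > ρ²=61 → inactive
o4: d²=34 ≤ ρ²=61; F_rep = 13·(-3,-5)/34² = (-0.0337,-0.0562)
F = F_att + ΣF_rep = (7.4663,22.4438)
Δp = p'−p = (0.3733,1.1222); α = Δx/Fx = (8631/23120) / (8631/1156) = 1/20
check: Δy/Fy = (5189/4624) / (25945/1156) = 1/20 ✓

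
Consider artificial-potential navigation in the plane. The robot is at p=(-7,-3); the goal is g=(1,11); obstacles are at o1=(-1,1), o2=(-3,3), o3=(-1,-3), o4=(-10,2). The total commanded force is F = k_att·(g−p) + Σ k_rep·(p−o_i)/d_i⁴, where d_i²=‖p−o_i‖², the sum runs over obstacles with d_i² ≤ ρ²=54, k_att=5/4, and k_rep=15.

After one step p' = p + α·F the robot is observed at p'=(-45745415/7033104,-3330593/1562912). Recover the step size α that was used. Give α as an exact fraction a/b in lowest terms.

F_att = 5/4·(g−p) = 5/4·(8,14) = (10.0000,17.5000)
o1: d²=52 ≤ ρ²=54; F_rep = 15·(-6,-4)/52² = (-0.0333,-0.0222)
o2: d²=52 ≤ ρ²=54; F_rep = 15·(-4,-6)/52² = (-0.0222,-0.0333)
o3: d²=36 ≤ ρ²=54; F_rep = 15·(-6,0)/36² = (-0.0694,0.0000)
o4: d²=34 ≤ ρ²=54; F_rep = 15·(3,-5)/34² = (0.0389,-0.0649)
F = F_att + ΣF_rep = (9.9140,17.3796)
Δp = p'−p = (0.4957,0.8690); α = Δx/Fx = (3486313/7033104) / (17431565/1758276) = 1/20
check: Δy/Fy = (1358143/1562912) / (6790715/390728) = 1/20 ✓

α = 1/20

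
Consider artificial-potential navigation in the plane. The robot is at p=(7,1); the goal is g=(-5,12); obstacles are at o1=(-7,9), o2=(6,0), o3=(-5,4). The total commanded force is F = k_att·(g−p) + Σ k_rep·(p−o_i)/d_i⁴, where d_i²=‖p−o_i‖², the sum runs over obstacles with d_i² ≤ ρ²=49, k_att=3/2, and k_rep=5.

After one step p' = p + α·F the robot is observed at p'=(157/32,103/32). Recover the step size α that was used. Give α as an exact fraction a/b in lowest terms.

F_att = 3/2·(g−p) = 3/2·(-12,11) = (-18.0000,16.5000)
o1: d²=260 > ρ²=49 → inactive
o2: d²=2 ≤ ρ²=49; F_rep = 5·(1,1)/2² = (1.2500,1.2500)
o3: d²=153 > ρ²=49 → inactive
F = F_att + ΣF_rep = (-16.7500,17.7500)
Δp = p'−p = (-2.0938,2.2188); α = Δx/Fx = (-67/32) / (-67/4) = 1/8
check: Δy/Fy = (71/32) / (71/4) = 1/8 ✓

α = 1/8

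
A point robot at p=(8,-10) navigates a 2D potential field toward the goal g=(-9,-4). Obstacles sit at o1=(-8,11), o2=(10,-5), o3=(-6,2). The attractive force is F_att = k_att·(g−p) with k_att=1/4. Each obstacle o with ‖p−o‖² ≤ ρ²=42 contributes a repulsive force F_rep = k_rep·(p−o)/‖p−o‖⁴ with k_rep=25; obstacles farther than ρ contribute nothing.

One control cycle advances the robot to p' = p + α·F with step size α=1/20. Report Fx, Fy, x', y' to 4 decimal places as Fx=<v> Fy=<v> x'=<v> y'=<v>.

F_att = 1/4·(g−p) = 1/4·(-17,6) = (-4.2500,1.5000)
o1: d²=697 > ρ²=42 → inactive
o2: d²=29 ≤ ρ²=42; F_rep = 25·(-2,-5)/29² = (-0.0595,-0.1486)
o3: d²=340 > ρ²=42 → inactive
F = F_att + ΣF_rep = (-4.3095,1.3514)
p' = p + 1/20·F = (7.7845,-9.9324)

Fx=-4.3095 Fy=1.3514 x'=7.7845 y'=-9.9324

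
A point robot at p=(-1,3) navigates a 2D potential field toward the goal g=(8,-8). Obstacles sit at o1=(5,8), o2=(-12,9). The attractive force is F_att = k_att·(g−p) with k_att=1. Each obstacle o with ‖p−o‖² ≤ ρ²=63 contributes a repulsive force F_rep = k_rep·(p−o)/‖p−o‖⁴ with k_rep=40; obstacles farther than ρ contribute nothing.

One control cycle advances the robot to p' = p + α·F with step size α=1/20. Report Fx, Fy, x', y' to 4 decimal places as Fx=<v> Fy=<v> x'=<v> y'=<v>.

F_att = 1·(g−p) = 1·(9,-11) = (9.0000,-11.0000)
o1: d²=61 ≤ ρ²=63; F_rep = 40·(-6,-5)/61² = (-0.0645,-0.0537)
o2: d²=157 > ρ²=63 → inactive
F = F_att + ΣF_rep = (8.9355,-11.0537)
p' = p + 1/20·F = (-0.5532,2.4473)

Fx=8.9355 Fy=-11.0537 x'=-0.5532 y'=2.4473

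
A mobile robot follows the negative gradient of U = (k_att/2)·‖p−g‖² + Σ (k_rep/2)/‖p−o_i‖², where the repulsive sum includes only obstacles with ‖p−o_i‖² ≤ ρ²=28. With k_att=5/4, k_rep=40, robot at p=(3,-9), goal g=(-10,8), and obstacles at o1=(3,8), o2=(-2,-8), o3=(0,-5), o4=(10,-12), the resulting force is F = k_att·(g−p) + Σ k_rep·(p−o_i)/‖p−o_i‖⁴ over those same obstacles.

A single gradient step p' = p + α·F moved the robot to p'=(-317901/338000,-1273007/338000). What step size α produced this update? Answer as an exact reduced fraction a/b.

F_att = 5/4·(g−p) = 5/4·(-13,17) = (-16.2500,21.2500)
o1: d²=289 > ρ²=28 → inactive
o2: d²=26 ≤ ρ²=28; F_rep = 40·(5,-1)/26² = (0.2959,-0.0592)
o3: d²=25 ≤ ρ²=28; F_rep = 40·(3,-4)/25² = (0.1920,-0.2560)
o4: d²=58 > ρ²=28 → inactive
F = F_att + ΣF_rep = (-15.7621,20.9348)
Δp = p'−p = (-3.9405,5.2337); α = Δx/Fx = (-1331901/338000) / (-1331901/84500) = 1/4
check: Δy/Fy = (1768993/338000) / (1768993/84500) = 1/4 ✓

α = 1/4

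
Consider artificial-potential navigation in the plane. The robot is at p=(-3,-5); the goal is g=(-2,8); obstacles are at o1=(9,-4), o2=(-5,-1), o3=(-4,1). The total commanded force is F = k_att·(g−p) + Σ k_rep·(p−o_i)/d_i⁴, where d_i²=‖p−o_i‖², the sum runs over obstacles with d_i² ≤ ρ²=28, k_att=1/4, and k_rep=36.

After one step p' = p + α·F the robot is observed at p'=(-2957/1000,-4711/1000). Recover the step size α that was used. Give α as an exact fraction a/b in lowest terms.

F_att = 1/4·(g−p) = 1/4·(1,13) = (0.2500,3.2500)
o1: d²=145 > ρ²=28 → inactive
o2: d²=20 ≤ ρ²=28; F_rep = 36·(2,-4)/20² = (0.1800,-0.3600)
o3: d²=37 > ρ²=28 → inactive
F = F_att + ΣF_rep = (0.4300,2.8900)
Δp = p'−p = (0.0430,0.2890); α = Δx/Fx = (43/1000) / (43/100) = 1/10
check: Δy/Fy = (289/1000) / (289/100) = 1/10 ✓

α = 1/10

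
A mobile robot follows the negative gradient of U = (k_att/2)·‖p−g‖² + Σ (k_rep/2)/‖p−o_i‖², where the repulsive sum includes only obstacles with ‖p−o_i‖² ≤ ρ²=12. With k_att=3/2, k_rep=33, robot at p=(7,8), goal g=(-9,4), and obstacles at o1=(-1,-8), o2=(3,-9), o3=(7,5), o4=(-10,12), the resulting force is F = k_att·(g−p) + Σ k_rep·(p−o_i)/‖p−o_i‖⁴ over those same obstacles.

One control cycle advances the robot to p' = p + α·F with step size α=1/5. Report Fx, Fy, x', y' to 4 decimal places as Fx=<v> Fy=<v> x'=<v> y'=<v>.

F_att = 3/2·(g−p) = 3/2·(-16,-4) = (-24.0000,-6.0000)
o1: d²=320 > ρ²=12 → inactive
o2: d²=305 > ρ²=12 → inactive
o3: d²=9 ≤ ρ²=12; F_rep = 33·(0,3)/9² = (0.0000,1.2222)
o4: d²=305 > ρ²=12 → inactive
F = F_att + ΣF_rep = (-24.0000,-4.7778)
p' = p + 1/5·F = (2.2000,7.0444)

Fx=-24.0000 Fy=-4.7778 x'=2.2000 y'=7.0444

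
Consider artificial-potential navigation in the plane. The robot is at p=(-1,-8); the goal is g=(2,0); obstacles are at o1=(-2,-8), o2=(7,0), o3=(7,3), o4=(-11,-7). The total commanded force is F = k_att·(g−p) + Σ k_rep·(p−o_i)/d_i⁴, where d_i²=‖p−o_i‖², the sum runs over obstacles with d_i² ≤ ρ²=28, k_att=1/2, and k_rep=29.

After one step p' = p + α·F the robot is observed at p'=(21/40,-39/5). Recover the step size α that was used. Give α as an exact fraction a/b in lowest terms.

F_att = 1/2·(g−p) = 1/2·(3,8) = (1.5000,4.0000)
o1: d²=1 ≤ ρ²=28; F_rep = 29·(1,0)/1² = (29.0000,0.0000)
o2: d²=128 > ρ²=28 → inactive
o3: d²=185 > ρ²=28 → inactive
o4: d²=101 > ρ²=28 → inactive
F = F_att + ΣF_rep = (30.5000,4.0000)
Δp = p'−p = (1.5250,0.2000); α = Δx/Fx = (61/40) / (61/2) = 1/20
check: Δy/Fy = (1/5) / (4) = 1/20 ✓

α = 1/20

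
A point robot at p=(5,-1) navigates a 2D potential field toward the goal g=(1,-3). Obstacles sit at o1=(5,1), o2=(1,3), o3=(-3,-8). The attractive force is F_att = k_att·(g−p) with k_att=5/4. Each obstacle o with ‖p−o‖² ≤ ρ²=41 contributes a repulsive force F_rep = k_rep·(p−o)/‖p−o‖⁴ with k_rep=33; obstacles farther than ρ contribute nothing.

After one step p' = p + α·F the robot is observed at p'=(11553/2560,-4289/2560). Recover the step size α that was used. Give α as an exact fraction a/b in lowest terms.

α = 1/10

F_att = 5/4·(g−p) = 5/4·(-4,-2) = (-5.0000,-2.5000)
o1: d²=4 ≤ ρ²=41; F_rep = 33·(0,-2)/4² = (0.0000,-4.1250)
o2: d²=32 ≤ ρ²=41; F_rep = 33·(4,-4)/32² = (0.1289,-0.1289)
o3: d²=113 > ρ²=41 → inactive
F = F_att + ΣF_rep = (-4.8711,-6.7539)
Δp = p'−p = (-0.4871,-0.6754); α = Δx/Fx = (-1247/2560) / (-1247/256) = 1/10
check: Δy/Fy = (-1729/2560) / (-1729/256) = 1/10 ✓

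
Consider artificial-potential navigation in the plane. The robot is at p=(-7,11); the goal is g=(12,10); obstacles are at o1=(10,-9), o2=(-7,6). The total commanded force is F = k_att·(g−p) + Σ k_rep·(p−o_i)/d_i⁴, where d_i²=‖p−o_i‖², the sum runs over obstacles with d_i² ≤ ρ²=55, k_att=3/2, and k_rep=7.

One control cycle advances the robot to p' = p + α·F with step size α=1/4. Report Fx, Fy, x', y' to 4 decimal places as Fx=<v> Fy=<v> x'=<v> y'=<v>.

Fx=28.5000 Fy=-1.4440 x'=0.1250 y'=10.6390

F_att = 3/2·(g−p) = 3/2·(19,-1) = (28.5000,-1.5000)
o1: d²=689 > ρ²=55 → inactive
o2: d²=25 ≤ ρ²=55; F_rep = 7·(0,5)/25² = (0.0000,0.0560)
F = F_att + ΣF_rep = (28.5000,-1.4440)
p' = p + 1/4·F = (0.1250,10.6390)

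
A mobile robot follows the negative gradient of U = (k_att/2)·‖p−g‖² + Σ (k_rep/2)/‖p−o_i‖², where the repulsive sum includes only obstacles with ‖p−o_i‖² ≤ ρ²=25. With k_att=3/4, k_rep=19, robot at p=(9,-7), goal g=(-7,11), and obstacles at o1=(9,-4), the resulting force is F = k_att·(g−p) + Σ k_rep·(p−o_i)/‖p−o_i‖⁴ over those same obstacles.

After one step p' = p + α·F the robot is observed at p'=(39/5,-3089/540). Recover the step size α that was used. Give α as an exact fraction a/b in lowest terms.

α = 1/10

F_att = 3/4·(g−p) = 3/4·(-16,18) = (-12.0000,13.5000)
o1: d²=9 ≤ ρ²=25; F_rep = 19·(0,-3)/9² = (0.0000,-0.7037)
F = F_att + ΣF_rep = (-12.0000,12.7963)
Δp = p'−p = (-1.2000,1.2796); α = Δx/Fx = (-6/5) / (-12) = 1/10
check: Δy/Fy = (691/540) / (691/54) = 1/10 ✓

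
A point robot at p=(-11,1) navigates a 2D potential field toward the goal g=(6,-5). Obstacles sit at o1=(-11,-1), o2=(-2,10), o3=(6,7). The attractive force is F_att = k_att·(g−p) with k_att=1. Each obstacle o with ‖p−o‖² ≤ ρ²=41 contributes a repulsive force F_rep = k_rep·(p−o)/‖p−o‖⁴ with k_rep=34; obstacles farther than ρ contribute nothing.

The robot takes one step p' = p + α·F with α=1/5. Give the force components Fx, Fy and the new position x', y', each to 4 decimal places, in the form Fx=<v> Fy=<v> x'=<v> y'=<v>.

Fx=17.0000 Fy=-1.7500 x'=-7.6000 y'=0.6500

F_att = 1·(g−p) = 1·(17,-6) = (17.0000,-6.0000)
o1: d²=4 ≤ ρ²=41; F_rep = 34·(0,2)/4² = (0.0000,4.2500)
o2: d²=162 > ρ²=41 → inactive
o3: d²=325 > ρ²=41 → inactive
F = F_att + ΣF_rep = (17.0000,-1.7500)
p' = p + 1/5·F = (-7.6000,0.6500)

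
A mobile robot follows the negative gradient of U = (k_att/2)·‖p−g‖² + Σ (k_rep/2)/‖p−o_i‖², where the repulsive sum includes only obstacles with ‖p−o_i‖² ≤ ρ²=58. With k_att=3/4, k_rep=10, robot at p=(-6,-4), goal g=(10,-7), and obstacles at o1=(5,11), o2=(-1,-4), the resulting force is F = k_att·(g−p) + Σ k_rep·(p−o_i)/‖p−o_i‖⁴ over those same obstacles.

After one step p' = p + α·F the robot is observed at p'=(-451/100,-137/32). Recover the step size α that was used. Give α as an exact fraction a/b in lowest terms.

α = 1/8

F_att = 3/4·(g−p) = 3/4·(16,-3) = (12.0000,-2.2500)
o1: d²=346 > ρ²=58 → inactive
o2: d²=25 ≤ ρ²=58; F_rep = 10·(-5,0)/25² = (-0.0800,0.0000)
F = F_att + ΣF_rep = (11.9200,-2.2500)
Δp = p'−p = (1.4900,-0.2812); α = Δx/Fx = (149/100) / (298/25) = 1/8
check: Δy/Fy = (-9/32) / (-9/4) = 1/8 ✓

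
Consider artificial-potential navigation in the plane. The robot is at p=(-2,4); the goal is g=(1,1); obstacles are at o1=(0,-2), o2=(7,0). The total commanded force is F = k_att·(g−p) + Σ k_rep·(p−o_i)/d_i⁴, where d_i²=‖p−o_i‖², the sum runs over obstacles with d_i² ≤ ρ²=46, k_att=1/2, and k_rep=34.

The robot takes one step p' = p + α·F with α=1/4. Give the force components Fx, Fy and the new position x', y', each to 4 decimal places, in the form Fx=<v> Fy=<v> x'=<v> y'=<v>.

Fx=1.4575 Fy=-1.3725 x'=-1.6356 y'=3.6569

F_att = 1/2·(g−p) = 1/2·(3,-3) = (1.5000,-1.5000)
o1: d²=40 ≤ ρ²=46; F_rep = 34·(-2,6)/40² = (-0.0425,0.1275)
o2: d²=97 > ρ²=46 → inactive
F = F_att + ΣF_rep = (1.4575,-1.3725)
p' = p + 1/4·F = (-1.6356,3.6569)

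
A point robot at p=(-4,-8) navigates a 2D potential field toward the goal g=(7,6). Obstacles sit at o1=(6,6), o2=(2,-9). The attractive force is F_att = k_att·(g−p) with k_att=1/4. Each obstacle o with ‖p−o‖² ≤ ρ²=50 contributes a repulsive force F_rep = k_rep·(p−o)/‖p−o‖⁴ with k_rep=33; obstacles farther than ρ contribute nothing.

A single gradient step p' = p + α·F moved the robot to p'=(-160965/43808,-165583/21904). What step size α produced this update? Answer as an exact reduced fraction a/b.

α = 1/8

F_att = 1/4·(g−p) = 1/4·(11,14) = (2.7500,3.5000)
o1: d²=296 > ρ²=50 → inactive
o2: d²=37 ≤ ρ²=50; F_rep = 33·(-6,1)/37² = (-0.1446,0.0241)
F = F_att + ΣF_rep = (2.6054,3.5241)
Δp = p'−p = (0.3257,0.4405); α = Δx/Fx = (14267/43808) / (14267/5476) = 1/8
check: Δy/Fy = (9649/21904) / (9649/2738) = 1/8 ✓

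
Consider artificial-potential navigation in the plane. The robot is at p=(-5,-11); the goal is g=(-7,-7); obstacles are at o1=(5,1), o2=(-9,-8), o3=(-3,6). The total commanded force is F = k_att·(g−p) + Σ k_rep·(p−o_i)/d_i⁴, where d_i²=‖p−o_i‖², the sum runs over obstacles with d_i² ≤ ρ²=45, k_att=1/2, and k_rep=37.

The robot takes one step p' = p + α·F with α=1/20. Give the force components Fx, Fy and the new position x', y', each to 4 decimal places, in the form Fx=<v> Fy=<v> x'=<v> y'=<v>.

F_att = 1/2·(g−p) = 1/2·(-2,4) = (-1.0000,2.0000)
o1: d²=244 > ρ²=45 → inactive
o2: d²=25 ≤ ρ²=45; F_rep = 37·(4,-3)/25² = (0.2368,-0.1776)
o3: d²=293 > ρ²=45 → inactive
F = F_att + ΣF_rep = (-0.7632,1.8224)
p' = p + 1/20·F = (-5.0382,-10.9089)

Fx=-0.7632 Fy=1.8224 x'=-5.0382 y'=-10.9089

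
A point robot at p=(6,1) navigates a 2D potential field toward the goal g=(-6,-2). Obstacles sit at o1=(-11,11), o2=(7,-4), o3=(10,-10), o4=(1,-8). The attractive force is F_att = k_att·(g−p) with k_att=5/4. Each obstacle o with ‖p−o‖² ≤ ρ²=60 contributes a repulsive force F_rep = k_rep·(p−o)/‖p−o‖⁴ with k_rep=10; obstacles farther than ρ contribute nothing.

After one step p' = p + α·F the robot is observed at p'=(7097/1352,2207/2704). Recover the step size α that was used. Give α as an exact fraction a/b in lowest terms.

F_att = 5/4·(g−p) = 5/4·(-12,-3) = (-15.0000,-3.7500)
o1: d²=389 > ρ²=60 → inactive
o2: d²=26 ≤ ρ²=60; F_rep = 10·(-1,5)/26² = (-0.0148,0.0740)
o3: d²=137 > ρ²=60 → inactive
o4: d²=106 > ρ²=60 → inactive
F = F_att + ΣF_rep = (-15.0148,-3.6760)
Δp = p'−p = (-0.7507,-0.1838); α = Δx/Fx = (-1015/1352) / (-5075/338) = 1/20
check: Δy/Fy = (-497/2704) / (-2485/676) = 1/20 ✓

α = 1/20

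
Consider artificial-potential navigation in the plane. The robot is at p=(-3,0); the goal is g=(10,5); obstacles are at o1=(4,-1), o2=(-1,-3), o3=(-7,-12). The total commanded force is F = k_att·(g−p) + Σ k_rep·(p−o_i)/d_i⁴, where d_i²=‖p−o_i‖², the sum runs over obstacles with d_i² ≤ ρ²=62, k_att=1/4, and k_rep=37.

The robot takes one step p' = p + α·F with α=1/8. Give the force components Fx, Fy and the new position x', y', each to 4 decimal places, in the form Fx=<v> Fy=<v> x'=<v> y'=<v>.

F_att = 1/4·(g−p) = 1/4·(13,5) = (3.2500,1.2500)
o1: d²=50 ≤ ρ²=62; F_rep = 37·(-7,1)/50² = (-0.1036,0.0148)
o2: d²=13 ≤ ρ²=62; F_rep = 37·(-2,3)/13² = (-0.4379,0.6568)
o3: d²=160 > ρ²=62 → inactive
F = F_att + ΣF_rep = (2.7085,1.9216)
p' = p + 1/8·F = (-2.6614,0.2402)

Fx=2.7085 Fy=1.9216 x'=-2.6614 y'=0.2402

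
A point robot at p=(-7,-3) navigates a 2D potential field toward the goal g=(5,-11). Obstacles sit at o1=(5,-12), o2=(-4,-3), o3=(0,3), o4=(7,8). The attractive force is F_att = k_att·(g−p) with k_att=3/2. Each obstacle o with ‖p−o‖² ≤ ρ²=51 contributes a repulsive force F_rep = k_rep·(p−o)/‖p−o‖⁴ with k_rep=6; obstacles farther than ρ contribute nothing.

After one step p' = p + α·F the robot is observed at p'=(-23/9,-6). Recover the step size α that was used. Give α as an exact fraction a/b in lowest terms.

F_att = 3/2·(g−p) = 3/2·(12,-8) = (18.0000,-12.0000)
o1: d²=225 > ρ²=51 → inactive
o2: d²=9 ≤ ρ²=51; F_rep = 6·(-3,0)/9² = (-0.2222,0.0000)
o3: d²=85 > ρ²=51 → inactive
o4: d²=317 > ρ²=51 → inactive
F = F_att + ΣF_rep = (17.7778,-12.0000)
Δp = p'−p = (4.4444,-3.0000); α = Δx/Fx = (40/9) / (160/9) = 1/4
check: Δy/Fy = (-3) / (-12) = 1/4 ✓

α = 1/4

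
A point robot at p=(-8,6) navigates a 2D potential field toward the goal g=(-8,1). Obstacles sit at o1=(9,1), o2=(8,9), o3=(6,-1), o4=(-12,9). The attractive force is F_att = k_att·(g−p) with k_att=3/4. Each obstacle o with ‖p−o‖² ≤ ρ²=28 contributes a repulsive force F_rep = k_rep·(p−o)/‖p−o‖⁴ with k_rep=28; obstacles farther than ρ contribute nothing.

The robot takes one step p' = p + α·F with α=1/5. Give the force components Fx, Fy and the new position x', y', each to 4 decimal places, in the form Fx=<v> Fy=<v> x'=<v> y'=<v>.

F_att = 3/4·(g−p) = 3/4·(0,-5) = (0.0000,-3.7500)
o1: d²=314 > ρ²=28 → inactive
o2: d²=265 > ρ²=28 → inactive
o3: d²=245 > ρ²=28 → inactive
o4: d²=25 ≤ ρ²=28; F_rep = 28·(4,-3)/25² = (0.1792,-0.1344)
F = F_att + ΣF_rep = (0.1792,-3.8844)
p' = p + 1/5·F = (-7.9642,5.2231)

Fx=0.1792 Fy=-3.8844 x'=-7.9642 y'=5.2231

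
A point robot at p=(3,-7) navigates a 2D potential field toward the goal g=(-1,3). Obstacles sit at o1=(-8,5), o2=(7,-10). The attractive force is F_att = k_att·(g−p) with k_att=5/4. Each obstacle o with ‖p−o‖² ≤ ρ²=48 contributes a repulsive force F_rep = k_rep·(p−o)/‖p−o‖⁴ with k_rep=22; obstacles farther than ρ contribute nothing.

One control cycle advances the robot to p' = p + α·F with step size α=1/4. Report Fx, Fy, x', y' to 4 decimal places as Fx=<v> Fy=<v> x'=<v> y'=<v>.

F_att = 5/4·(g−p) = 5/4·(-4,10) = (-5.0000,12.5000)
o1: d²=265 > ρ²=48 → inactive
o2: d²=25 ≤ ρ²=48; F_rep = 22·(-4,3)/25² = (-0.1408,0.1056)
F = F_att + ΣF_rep = (-5.1408,12.6056)
p' = p + 1/4·F = (1.7148,-3.8486)

Fx=-5.1408 Fy=12.6056 x'=1.7148 y'=-3.8486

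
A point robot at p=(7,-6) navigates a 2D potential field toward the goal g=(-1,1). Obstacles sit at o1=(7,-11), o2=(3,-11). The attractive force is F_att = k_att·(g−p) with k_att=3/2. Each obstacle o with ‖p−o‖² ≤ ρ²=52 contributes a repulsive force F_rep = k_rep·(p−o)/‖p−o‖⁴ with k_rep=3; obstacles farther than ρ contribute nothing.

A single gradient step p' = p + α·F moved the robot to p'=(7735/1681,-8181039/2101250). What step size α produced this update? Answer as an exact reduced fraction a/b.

F_att = 3/2·(g−p) = 3/2·(-8,7) = (-12.0000,10.5000)
o1: d²=25 ≤ ρ²=52; F_rep = 3·(0,5)/25² = (0.0000,0.0240)
o2: d²=41 ≤ ρ²=52; F_rep = 3·(4,5)/41² = (0.0071,0.0089)
F = F_att + ΣF_rep = (-11.9929,10.5329)
Δp = p'−p = (-2.3986,2.1066); α = Δx/Fx = (-4032/1681) / (-20160/1681) = 1/5
check: Δy/Fy = (4426461/2101250) / (4426461/420250) = 1/5 ✓

α = 1/5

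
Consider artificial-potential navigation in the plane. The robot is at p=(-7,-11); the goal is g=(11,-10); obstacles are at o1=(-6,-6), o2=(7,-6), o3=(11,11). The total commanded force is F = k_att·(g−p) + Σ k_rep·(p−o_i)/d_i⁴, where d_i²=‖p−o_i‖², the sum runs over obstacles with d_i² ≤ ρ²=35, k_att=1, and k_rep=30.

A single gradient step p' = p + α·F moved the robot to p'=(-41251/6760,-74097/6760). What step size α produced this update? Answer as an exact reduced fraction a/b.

F_att = 1·(g−p) = 1·(18,1) = (18.0000,1.0000)
o1: d²=26 ≤ ρ²=35; F_rep = 30·(-1,-5)/26² = (-0.0444,-0.2219)
o2: d²=221 > ρ²=35 → inactive
o3: d²=808 > ρ²=35 → inactive
F = F_att + ΣF_rep = (17.9556,0.7781)
Δp = p'−p = (0.8978,0.0389); α = Δx/Fx = (6069/6760) / (6069/338) = 1/20
check: Δy/Fy = (263/6760) / (263/338) = 1/20 ✓

α = 1/20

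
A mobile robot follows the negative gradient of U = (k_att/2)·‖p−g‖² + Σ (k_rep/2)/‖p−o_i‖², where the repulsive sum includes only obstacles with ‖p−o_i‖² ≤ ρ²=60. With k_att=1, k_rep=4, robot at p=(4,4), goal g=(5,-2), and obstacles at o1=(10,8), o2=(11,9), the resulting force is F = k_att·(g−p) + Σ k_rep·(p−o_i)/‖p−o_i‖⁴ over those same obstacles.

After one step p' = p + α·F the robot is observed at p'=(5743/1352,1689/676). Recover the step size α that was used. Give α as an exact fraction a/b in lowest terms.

α = 1/4

F_att = 1·(g−p) = 1·(1,-6) = (1.0000,-6.0000)
o1: d²=52 ≤ ρ²=60; F_rep = 4·(-6,-4)/52² = (-0.0089,-0.0059)
o2: d²=74 > ρ²=60 → inactive
F = F_att + ΣF_rep = (0.9911,-6.0059)
Δp = p'−p = (0.2478,-1.5015); α = Δx/Fx = (335/1352) / (335/338) = 1/4
check: Δy/Fy = (-1015/676) / (-1015/169) = 1/4 ✓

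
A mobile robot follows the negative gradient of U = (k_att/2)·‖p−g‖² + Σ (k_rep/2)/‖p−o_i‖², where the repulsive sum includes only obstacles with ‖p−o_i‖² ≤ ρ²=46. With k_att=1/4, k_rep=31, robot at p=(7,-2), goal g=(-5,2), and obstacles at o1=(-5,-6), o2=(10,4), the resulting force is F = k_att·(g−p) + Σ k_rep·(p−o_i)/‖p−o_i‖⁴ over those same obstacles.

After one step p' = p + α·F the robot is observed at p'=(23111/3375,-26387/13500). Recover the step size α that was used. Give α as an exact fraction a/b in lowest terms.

α = 1/20

F_att = 1/4·(g−p) = 1/4·(-12,4) = (-3.0000,1.0000)
o1: d²=160 > ρ²=46 → inactive
o2: d²=45 ≤ ρ²=46; F_rep = 31·(-3,-6)/45² = (-0.0459,-0.0919)
F = F_att + ΣF_rep = (-3.0459,0.9081)
Δp = p'−p = (-0.1523,0.0454); α = Δx/Fx = (-514/3375) / (-2056/675) = 1/20
check: Δy/Fy = (613/13500) / (613/675) = 1/20 ✓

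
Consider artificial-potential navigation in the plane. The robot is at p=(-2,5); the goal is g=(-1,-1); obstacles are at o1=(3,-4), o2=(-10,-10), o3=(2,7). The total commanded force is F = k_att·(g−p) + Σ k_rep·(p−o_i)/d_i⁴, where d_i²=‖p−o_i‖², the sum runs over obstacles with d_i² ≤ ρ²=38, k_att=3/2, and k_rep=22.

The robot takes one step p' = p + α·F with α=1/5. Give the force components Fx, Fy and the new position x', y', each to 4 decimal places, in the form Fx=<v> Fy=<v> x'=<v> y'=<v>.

F_att = 3/2·(g−p) = 3/2·(1,-6) = (1.5000,-9.0000)
o1: d²=106 > ρ²=38 → inactive
o2: d²=289 > ρ²=38 → inactive
o3: d²=20 ≤ ρ²=38; F_rep = 22·(-4,-2)/20² = (-0.2200,-0.1100)
F = F_att + ΣF_rep = (1.2800,-9.1100)
p' = p + 1/5·F = (-1.7440,3.1780)

Fx=1.2800 Fy=-9.1100 x'=-1.7440 y'=3.1780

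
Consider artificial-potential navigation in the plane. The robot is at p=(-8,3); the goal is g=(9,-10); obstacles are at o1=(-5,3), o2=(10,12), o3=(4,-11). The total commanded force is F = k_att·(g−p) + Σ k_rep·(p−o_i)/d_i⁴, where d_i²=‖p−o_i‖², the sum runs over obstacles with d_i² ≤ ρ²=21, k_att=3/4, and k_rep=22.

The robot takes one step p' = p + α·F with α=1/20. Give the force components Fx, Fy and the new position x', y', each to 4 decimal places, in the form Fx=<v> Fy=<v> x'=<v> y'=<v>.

Fx=11.9352 Fy=-9.7500 x'=-7.4032 y'=2.5125

F_att = 3/4·(g−p) = 3/4·(17,-13) = (12.7500,-9.7500)
o1: d²=9 ≤ ρ²=21; F_rep = 22·(-3,0)/9² = (-0.8148,0.0000)
o2: d²=405 > ρ²=21 → inactive
o3: d²=340 > ρ²=21 → inactive
F = F_att + ΣF_rep = (11.9352,-9.7500)
p' = p + 1/20·F = (-7.4032,2.5125)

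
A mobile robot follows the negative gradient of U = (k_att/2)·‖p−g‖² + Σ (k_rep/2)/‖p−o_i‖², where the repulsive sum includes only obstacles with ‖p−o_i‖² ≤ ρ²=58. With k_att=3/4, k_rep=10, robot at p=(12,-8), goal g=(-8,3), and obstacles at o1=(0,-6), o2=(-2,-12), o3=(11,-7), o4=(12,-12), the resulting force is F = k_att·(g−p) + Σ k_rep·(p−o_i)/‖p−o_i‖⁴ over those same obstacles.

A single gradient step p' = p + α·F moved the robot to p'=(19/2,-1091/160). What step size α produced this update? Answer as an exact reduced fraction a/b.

α = 1/5

F_att = 3/4·(g−p) = 3/4·(-20,11) = (-15.0000,8.2500)
o1: d²=148 > ρ²=58 → inactive
o2: d²=212 > ρ²=58 → inactive
o3: d²=2 ≤ ρ²=58; F_rep = 10·(1,-1)/2² = (2.5000,-2.5000)
o4: d²=16 ≤ ρ²=58; F_rep = 10·(0,4)/16² = (0.0000,0.1562)
F = F_att + ΣF_rep = (-12.5000,5.9062)
Δp = p'−p = (-2.5000,1.1812); α = Δx/Fx = (-5/2) / (-25/2) = 1/5
check: Δy/Fy = (189/160) / (189/32) = 1/5 ✓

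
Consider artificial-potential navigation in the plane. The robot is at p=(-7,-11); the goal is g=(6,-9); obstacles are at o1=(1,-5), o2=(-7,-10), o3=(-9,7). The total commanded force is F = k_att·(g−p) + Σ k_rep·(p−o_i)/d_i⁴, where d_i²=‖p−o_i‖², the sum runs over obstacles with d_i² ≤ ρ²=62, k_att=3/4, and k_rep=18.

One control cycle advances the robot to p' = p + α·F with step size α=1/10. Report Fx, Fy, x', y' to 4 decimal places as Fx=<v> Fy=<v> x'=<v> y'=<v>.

Fx=9.7500 Fy=-16.5000 x'=-6.0250 y'=-12.6500

F_att = 3/4·(g−p) = 3/4·(13,2) = (9.7500,1.5000)
o1: d²=100 > ρ²=62 → inactive
o2: d²=1 ≤ ρ²=62; F_rep = 18·(0,-1)/1² = (0.0000,-18.0000)
o3: d²=328 > ρ²=62 → inactive
F = F_att + ΣF_rep = (9.7500,-16.5000)
p' = p + 1/10·F = (-6.0250,-12.6500)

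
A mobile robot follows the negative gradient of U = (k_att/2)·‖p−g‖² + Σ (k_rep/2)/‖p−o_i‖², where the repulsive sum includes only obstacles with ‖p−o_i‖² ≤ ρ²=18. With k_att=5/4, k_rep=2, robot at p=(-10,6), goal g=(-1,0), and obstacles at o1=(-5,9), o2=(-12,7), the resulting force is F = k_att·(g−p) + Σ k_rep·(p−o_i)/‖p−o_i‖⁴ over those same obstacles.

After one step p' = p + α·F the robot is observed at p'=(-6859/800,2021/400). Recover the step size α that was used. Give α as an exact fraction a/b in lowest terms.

F_att = 5/4·(g−p) = 5/4·(9,-6) = (11.2500,-7.5000)
o1: d²=34 > ρ²=18 → inactive
o2: d²=5 ≤ ρ²=18; F_rep = 2·(2,-1)/5² = (0.1600,-0.0800)
F = F_att + ΣF_rep = (11.4100,-7.5800)
Δp = p'−p = (1.4263,-0.9475); α = Δx/Fx = (1141/800) / (1141/100) = 1/8
check: Δy/Fy = (-379/400) / (-379/50) = 1/8 ✓

α = 1/8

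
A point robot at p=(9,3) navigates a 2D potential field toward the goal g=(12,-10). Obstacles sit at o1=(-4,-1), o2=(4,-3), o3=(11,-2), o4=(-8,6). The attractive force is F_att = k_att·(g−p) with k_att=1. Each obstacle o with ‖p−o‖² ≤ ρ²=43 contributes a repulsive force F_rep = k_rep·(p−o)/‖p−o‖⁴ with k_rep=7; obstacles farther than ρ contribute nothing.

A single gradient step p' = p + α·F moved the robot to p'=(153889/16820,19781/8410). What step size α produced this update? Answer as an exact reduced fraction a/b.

F_att = 1·(g−p) = 1·(3,-13) = (3.0000,-13.0000)
o1: d²=185 > ρ²=43 → inactive
o2: d²=61 > ρ²=43 → inactive
o3: d²=29 ≤ ρ²=43; F_rep = 7·(-2,5)/29² = (-0.0166,0.0416)
o4: d²=298 > ρ²=43 → inactive
F = F_att + ΣF_rep = (2.9834,-12.9584)
Δp = p'−p = (0.1492,-0.6479); α = Δx/Fx = (2509/16820) / (2509/841) = 1/20
check: Δy/Fy = (-5449/8410) / (-10898/841) = 1/20 ✓

α = 1/20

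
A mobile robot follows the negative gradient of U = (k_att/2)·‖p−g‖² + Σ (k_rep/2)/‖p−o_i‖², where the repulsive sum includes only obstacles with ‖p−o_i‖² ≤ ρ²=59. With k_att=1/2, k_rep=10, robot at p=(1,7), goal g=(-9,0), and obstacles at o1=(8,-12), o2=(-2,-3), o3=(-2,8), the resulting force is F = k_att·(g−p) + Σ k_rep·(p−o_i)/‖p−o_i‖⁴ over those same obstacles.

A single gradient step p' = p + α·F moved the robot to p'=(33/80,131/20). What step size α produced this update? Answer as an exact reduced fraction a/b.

F_att = 1/2·(g−p) = 1/2·(-10,-7) = (-5.0000,-3.5000)
o1: d²=410 > ρ²=59 → inactive
o2: d²=109 > ρ²=59 → inactive
o3: d²=10 ≤ ρ²=59; F_rep = 10·(3,-1)/10² = (0.3000,-0.1000)
F = F_att + ΣF_rep = (-4.7000,-3.6000)
Δp = p'−p = (-0.5875,-0.4500); α = Δx/Fx = (-47/80) / (-47/10) = 1/8
check: Δy/Fy = (-9/20) / (-18/5) = 1/8 ✓

α = 1/8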